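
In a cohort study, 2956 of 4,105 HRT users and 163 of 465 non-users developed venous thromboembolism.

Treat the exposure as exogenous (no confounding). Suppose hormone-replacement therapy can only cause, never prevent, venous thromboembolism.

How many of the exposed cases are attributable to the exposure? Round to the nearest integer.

p₁ = P(outcome | exposed) = 2956/4105 = 0.7201
p₀ = P(outcome | unexposed) = 163/465 = 0.35054
PN = (p₁ − p₀)/p₁ = (0.7201 − 0.35054) / 0.7201 ≈ 0.51321.
Attributable cases ≈ PN × (exposed cases) = 0.51321 × 2956 ≈ 1517.04.

about 1517 cases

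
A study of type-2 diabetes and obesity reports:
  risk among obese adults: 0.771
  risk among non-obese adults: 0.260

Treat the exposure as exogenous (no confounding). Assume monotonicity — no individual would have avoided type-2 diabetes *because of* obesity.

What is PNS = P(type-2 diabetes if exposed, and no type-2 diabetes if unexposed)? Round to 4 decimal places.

PNS ≈ 0.5110

Let p₁ = 0.771, p₀ = 0.26.
Under exogeneity and monotonicity, PNS = p₁ − p₀.
PNS = 0.771 − 0.26 = 0.511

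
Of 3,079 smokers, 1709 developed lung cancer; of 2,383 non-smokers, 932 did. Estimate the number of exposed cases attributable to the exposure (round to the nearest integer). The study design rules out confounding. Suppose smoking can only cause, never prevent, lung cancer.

about 505 cases

p₁ = P(outcome | exposed) = 1709/3079 = 0.55505
p₀ = P(outcome | unexposed) = 932/2383 = 0.3911
PN = (p₁ − p₀)/p₁ = (0.55505 − 0.3911) / 0.55505 ≈ 0.29537.
Attributable cases ≈ PN × (exposed cases) = 0.29537 × 1709 ≈ 504.79.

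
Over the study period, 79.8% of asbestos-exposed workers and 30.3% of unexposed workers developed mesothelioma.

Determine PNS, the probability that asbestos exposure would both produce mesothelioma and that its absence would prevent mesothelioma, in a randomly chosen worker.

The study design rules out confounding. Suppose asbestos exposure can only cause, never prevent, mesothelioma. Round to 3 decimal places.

PNS ≈ 0.495

p₁ = 0.798, p₀ = 0.303.
Under exogeneity and monotonicity, PNS = p₁ − p₀.
PNS = 0.798 − 0.303 = 0.495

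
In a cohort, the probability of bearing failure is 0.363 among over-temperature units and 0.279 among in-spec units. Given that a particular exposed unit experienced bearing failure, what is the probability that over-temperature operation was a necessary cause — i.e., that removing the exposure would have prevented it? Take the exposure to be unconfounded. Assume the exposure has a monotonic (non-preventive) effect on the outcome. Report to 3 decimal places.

PN ≈ 0.231

Let p₁ = 0.363, p₀ = 0.279.
Under exogeneity and monotonicity, PN = (p₁ − p₀) / p₁.
PN = (0.363 − 0.279) / 0.363 = 0.084 / 0.363 ≈ 0.2314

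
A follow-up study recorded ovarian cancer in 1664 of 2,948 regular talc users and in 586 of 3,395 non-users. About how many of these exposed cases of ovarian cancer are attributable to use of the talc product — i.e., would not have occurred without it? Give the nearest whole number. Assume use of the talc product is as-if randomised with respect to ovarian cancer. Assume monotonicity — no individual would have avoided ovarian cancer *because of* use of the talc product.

about 1155 cases

p₁ = P(outcome | exposed) = 1664/2948 = 0.56445
p₀ = P(outcome | unexposed) = 586/3395 = 0.17261
PN = (p₁ − p₀)/p₁ = (0.56445 − 0.17261) / 0.56445 ≈ 0.69420.
Attributable cases ≈ PN × (exposed cases) = 0.69420 × 1664 ≈ 1155.16.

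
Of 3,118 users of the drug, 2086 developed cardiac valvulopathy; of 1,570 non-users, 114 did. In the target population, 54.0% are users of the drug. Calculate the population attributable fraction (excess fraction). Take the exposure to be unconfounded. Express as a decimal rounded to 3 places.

PAF ≈ 0.816

p₁ = P(outcome | exposed) = 2086/3118 = 0.66902
p₀ = P(outcome | unexposed) = 114/1570 = 0.072611
Overall risk P(Y=1) = π·p₁ + (1−π)·p₀ = 0.54×0.66902 + 0.46×0.072611 = 0.39467.
Under exogeneity, PAF = [P(Y=1) − p₀] / P(Y=1).
PAF = (0.39467 − 0.072611) / 0.39467 ≈ 0.8160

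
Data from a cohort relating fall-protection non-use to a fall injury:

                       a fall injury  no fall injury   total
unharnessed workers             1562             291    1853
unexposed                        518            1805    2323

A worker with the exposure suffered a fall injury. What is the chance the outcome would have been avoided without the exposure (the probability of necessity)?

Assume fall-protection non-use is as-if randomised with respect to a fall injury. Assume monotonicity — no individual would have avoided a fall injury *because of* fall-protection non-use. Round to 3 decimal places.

p₁ = P(outcome | exposed) = 1562/1853 = 0.84296
p₀ = P(outcome | unexposed) = 518/2323 = 0.22299
Under exogeneity and monotonicity, PN = (p₁ − p₀) / p₁.
PN = (0.84296 − 0.22299) / 0.84296 = 0.61997 / 0.84296 ≈ 0.7355

PN ≈ 0.735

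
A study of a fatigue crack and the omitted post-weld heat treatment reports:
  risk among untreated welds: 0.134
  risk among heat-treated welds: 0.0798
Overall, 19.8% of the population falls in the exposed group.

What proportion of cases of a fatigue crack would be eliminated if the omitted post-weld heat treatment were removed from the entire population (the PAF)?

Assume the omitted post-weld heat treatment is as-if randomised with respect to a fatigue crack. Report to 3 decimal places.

Let p₁ = 0.134, p₀ = 0.0798.
Overall risk P(Y=1) = π·p₁ + (1−π)·p₀ = 0.198×0.134 + 0.802×0.0798 = 0.090532.
Under exogeneity, PAF = [P(Y=1) − p₀] / P(Y=1).
PAF = (0.090532 − 0.0798) / 0.090532 ≈ 0.1185

PAF ≈ 0.119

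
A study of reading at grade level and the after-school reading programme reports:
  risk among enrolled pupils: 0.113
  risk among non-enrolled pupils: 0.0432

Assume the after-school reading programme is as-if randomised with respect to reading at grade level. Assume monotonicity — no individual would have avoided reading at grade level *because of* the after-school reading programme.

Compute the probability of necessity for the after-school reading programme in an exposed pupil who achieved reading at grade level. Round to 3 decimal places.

Let p₁ = 0.113, p₀ = 0.0432.
Under exogeneity and monotonicity, PN = (p₁ − p₀) / p₁.
PN = (0.113 − 0.0432) / 0.113 = 0.0698 / 0.113 ≈ 0.6177

PN ≈ 0.618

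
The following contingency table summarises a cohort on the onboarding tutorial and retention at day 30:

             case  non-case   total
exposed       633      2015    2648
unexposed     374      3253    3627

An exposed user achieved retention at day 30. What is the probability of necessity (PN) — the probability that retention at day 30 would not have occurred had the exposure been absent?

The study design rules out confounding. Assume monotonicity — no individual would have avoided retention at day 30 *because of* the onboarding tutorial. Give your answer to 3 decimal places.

p₁ = P(outcome | exposed) = 633/2648 = 0.23905
p₀ = P(outcome | unexposed) = 374/3627 = 0.10312
Under exogeneity and monotonicity, PN = (p₁ − p₀) / p₁.
PN = (0.23905 − 0.10312) / 0.23905 = 0.13593 / 0.23905 ≈ 0.5686

PN ≈ 0.569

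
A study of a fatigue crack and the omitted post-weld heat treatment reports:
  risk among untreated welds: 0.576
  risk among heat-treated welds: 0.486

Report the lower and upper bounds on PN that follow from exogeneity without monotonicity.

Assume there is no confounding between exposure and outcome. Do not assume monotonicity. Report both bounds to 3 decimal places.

Let p₁ = 0.576, p₀ = 0.486.
Under exogeneity alone the bounds on PN are max{0,(p₁−p₀)/p₁} ≤ PN ≤ min{1,(1−p₀)/p₁}.
  lower = (p₁ − p₀)/p₁ = 0.09 / 0.576 ≈ 0.1562
  upper = min{1, (1 − p₀)/p₁} = 0.514 / 0.576 ≈ 0.8924

0.156 ≤ PN ≤ 0.892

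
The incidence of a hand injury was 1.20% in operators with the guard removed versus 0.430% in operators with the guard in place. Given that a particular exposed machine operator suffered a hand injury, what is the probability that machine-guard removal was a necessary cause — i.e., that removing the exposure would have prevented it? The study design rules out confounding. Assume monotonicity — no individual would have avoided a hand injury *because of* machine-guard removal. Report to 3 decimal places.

PN ≈ 0.642

p₁ = 0.012, p₀ = 0.0043.
Under exogeneity and monotonicity, PN = (p₁ − p₀) / p₁.
PN = (0.012 − 0.0043) / 0.012 = 0.0077 / 0.012 ≈ 0.6417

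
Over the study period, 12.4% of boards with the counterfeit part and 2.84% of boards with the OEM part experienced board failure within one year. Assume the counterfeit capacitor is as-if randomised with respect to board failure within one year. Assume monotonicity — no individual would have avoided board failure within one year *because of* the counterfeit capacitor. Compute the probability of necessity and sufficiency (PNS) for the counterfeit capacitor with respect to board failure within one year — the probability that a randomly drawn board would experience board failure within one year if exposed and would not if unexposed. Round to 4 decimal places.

p₁ = 0.124, p₀ = 0.0284.
Under exogeneity and monotonicity, PNS = p₁ − p₀.
PNS = 0.124 − 0.0284 = 0.0956

PNS ≈ 0.0956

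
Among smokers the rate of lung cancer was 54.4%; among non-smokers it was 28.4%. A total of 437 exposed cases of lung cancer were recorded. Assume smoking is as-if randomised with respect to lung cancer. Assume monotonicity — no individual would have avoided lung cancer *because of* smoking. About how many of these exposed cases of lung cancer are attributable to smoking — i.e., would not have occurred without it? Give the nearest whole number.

about 209 cases

p₁ = 0.544, p₀ = 0.284.
PN = (p₁ − p₀)/p₁ = (0.544 − 0.284) / 0.544 ≈ 0.47794.
Attributable cases ≈ PN × (exposed cases) = 0.47794 × 437 ≈ 208.86.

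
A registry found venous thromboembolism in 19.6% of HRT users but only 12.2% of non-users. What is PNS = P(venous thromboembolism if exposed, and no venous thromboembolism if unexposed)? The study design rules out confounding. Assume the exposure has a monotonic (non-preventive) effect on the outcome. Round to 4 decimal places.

p₁ = 0.196, p₀ = 0.122.
Under exogeneity and monotonicity, PNS = p₁ − p₀.
PNS = 0.196 − 0.122 = 0.074

PNS ≈ 0.0740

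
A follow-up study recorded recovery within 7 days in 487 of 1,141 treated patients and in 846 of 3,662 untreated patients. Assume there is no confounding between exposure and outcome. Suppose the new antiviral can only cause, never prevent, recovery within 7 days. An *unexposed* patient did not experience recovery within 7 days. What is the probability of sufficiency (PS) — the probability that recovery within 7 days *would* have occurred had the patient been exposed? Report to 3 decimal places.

PS ≈ 0.255

p₁ = P(outcome | exposed) = 487/1141 = 0.42682
p₀ = P(outcome | unexposed) = 846/3662 = 0.23102
Under exogeneity and monotonicity, PS = (p₁ − p₀) / (1 − p₀).
PS = (0.42682 − 0.23102) / (1 − 0.23102) = 0.1958 / 0.76898 ≈ 0.2546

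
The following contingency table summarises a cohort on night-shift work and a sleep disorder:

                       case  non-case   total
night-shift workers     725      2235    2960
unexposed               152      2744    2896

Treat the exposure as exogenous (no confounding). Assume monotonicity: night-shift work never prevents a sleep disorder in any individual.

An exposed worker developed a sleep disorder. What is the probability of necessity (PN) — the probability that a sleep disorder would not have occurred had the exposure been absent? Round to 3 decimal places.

p₁ = P(outcome | exposed) = 725/2960 = 0.24493
p₀ = P(outcome | unexposed) = 152/2896 = 0.052486
Under exogeneity and monotonicity, PN = (p₁ − p₀)/p₁.
PN = (0.24493 − 0.052486) / 0.24493 ≈ 0.7857

PN ≈ 0.786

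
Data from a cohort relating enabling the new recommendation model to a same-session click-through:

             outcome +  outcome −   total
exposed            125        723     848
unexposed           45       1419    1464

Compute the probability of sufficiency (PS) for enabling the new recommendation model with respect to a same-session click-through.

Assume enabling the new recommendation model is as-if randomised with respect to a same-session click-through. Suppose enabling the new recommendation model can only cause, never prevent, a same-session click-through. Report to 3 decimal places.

PS ≈ 0.120

p₁ = P(outcome | exposed) = 125/848 = 0.14741
p₀ = P(outcome | unexposed) = 45/1464 = 0.030738
Under exogeneity and monotonicity, PS = (p₁ − p₀)/(1 − p₀).
PS = (0.14741 − 0.030738) / 0.96926 ≈ 0.1204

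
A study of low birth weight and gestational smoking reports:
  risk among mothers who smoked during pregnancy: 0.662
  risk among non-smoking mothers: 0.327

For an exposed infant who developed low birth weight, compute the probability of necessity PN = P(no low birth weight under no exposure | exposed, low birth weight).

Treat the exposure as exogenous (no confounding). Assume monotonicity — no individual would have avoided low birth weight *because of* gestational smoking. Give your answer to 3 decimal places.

PN ≈ 0.506

Let p₁ = 0.662, p₀ = 0.327.
Under exogeneity and monotonicity, PN = (p₁ − p₀) / p₁.
PN = (0.662 − 0.327) / 0.662 = 0.335 / 0.662 ≈ 0.5060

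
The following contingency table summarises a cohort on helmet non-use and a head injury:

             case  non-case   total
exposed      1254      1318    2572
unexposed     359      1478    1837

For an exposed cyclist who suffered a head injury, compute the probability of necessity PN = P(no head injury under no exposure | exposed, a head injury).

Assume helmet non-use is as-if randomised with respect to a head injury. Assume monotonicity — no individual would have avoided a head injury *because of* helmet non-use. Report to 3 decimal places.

PN ≈ 0.599

p₁ = P(outcome | exposed) = 1254/2572 = 0.48756
p₀ = P(outcome | unexposed) = 359/1837 = 0.19543
Under exogeneity and monotonicity, PN = (p₁ − p₀)/p₁.
PN = (0.48756 − 0.19543) / 0.48756 ≈ 0.5992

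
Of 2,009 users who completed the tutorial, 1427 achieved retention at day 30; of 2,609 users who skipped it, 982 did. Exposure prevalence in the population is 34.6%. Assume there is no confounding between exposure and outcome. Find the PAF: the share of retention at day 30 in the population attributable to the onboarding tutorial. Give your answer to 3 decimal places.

p₁ = P(outcome | exposed) = 1427/2009 = 0.7103
p₀ = P(outcome | unexposed) = 982/2609 = 0.37639
Overall risk P(Y=1) = π·p₁ + (1−π)·p₀ = 0.346×0.7103 + 0.654×0.37639 = 0.49192.
Under exogeneity, PAF = [P(Y=1) − p₀] / P(Y=1).
PAF = (0.49192 − 0.37639) / 0.49192 ≈ 0.2349

PAF ≈ 0.235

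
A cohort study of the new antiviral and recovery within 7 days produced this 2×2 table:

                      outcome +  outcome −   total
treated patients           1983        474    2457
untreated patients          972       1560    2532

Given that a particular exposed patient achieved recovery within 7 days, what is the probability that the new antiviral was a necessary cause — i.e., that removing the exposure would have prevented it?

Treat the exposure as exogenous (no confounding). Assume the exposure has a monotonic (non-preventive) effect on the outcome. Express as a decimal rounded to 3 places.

p₁ = P(outcome | exposed) = 1983/2457 = 0.80708
p₀ = P(outcome | unexposed) = 972/2532 = 0.38389
Under exogeneity and monotonicity, PN = (p₁ − p₀) / p₁.
PN = (0.80708 − 0.38389) / 0.80708 = 0.4232 / 0.80708 ≈ 0.5244

PN ≈ 0.524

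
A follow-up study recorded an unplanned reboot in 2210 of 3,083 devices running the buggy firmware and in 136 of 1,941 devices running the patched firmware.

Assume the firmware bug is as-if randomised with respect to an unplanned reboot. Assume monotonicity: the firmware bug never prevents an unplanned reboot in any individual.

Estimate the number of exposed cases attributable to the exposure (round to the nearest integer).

about 1994 cases

p₁ = P(outcome | exposed) = 2210/3083 = 0.71683
p₀ = P(outcome | unexposed) = 136/1941 = 0.070067
PN = (p₁ − p₀)/p₁ = (0.71683 − 0.070067) / 0.71683 ≈ 0.90225.
Attributable cases ≈ PN × (exposed cases) = 0.90225 × 2210 ≈ 1993.98.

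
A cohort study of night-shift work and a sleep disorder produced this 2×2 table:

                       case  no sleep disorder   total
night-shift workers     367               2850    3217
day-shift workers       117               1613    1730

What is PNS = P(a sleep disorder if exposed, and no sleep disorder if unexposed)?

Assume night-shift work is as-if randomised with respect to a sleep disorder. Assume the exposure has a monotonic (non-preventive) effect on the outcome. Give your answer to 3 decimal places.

p₁ = P(outcome | exposed) = 367/3217 = 0.11408
p₀ = P(outcome | unexposed) = 117/1730 = 0.06763
Under exogeneity and monotonicity, PNS = p₁ − p₀.
PNS = 0.11408 − 0.06763 = 0.046451

PNS ≈ 0.046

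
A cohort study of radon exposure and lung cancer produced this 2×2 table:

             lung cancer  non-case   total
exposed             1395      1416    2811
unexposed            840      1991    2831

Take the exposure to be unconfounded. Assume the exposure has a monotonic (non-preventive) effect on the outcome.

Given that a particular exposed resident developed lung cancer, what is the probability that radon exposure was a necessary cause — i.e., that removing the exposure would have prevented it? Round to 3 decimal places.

PN ≈ 0.402

p₁ = P(outcome | exposed) = 1395/2811 = 0.49626
p₀ = P(outcome | unexposed) = 840/2831 = 0.29671
Under exogeneity and monotonicity, PN = (p₁ − p₀)/p₁.
PN = (0.49626 − 0.29671) / 0.49626 ≈ 0.4021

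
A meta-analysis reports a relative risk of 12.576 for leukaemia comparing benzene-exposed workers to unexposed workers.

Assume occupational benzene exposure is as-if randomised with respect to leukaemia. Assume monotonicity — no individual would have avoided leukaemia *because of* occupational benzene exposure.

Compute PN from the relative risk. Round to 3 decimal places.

PN ≈ 0.920

Under exogeneity and monotonicity, PN = (RR − 1) / RR = 1 − 1/RR.
PN = (12.576 − 1) / 12.576 = 11.58 / 12.576 ≈ 0.9205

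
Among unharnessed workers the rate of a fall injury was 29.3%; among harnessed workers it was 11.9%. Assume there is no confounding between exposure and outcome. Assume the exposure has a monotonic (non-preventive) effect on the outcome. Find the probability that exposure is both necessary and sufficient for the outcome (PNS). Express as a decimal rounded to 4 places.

PNS ≈ 0.1740

p₁ = 0.293, p₀ = 0.119.
Under exogeneity and monotonicity, PNS = p₁ − p₀.
PNS = 0.293 − 0.119 = 0.174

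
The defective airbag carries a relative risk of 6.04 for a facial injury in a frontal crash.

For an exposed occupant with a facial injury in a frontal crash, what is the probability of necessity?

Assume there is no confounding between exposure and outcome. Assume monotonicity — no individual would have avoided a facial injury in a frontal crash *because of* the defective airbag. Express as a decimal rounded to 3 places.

Under exogeneity and monotonicity, PN = (RR − 1) / RR = 1 − 1/RR.
PN = (6.04 − 1) / 6.04 = 5.04 / 6.04 ≈ 0.8344

PN ≈ 0.834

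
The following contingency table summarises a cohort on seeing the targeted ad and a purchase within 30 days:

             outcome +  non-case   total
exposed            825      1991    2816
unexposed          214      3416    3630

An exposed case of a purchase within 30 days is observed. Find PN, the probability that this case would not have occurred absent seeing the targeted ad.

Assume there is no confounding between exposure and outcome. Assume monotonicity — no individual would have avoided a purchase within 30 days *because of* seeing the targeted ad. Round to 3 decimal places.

p₁ = P(outcome | exposed) = 825/2816 = 0.29297
p₀ = P(outcome | unexposed) = 214/3630 = 0.058953
Under exogeneity and monotonicity, PN = (p₁ − p₀) / p₁.
PN = (0.29297 − 0.058953) / 0.29297 = 0.23402 / 0.29297 ≈ 0.7988

PN ≈ 0.799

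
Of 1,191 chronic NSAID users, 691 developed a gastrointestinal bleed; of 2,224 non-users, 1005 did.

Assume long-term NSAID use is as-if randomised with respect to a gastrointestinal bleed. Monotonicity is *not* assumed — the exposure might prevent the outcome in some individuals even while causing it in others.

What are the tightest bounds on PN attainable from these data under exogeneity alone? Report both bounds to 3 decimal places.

0.221 ≤ PN ≤ 0.945

p₁ = P(outcome | exposed) = 691/1191 = 0.58018
p₀ = P(outcome | unexposed) = 1005/2224 = 0.45189
Under exogeneity alone the bounds on PN are max{0,(p₁−p₀)/p₁} ≤ PN ≤ min{1,(1−p₀)/p₁}.
  lower = (p₁ − p₀)/p₁ = 0.1283 / 0.58018 ≈ 0.2211
  upper = min{1, (1 − p₀)/p₁} = 0.54811 / 0.58018 ≈ 0.9447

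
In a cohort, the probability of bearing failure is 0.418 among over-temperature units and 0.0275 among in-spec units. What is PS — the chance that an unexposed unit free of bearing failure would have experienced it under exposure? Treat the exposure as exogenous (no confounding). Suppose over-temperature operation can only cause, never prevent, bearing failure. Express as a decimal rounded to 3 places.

PS ≈ 0.402

Let p₁ = 0.418, p₀ = 0.0275.
Under exogeneity and monotonicity, PS = (p₁ − p₀) / (1 − p₀).
PS = (0.418 − 0.0275) / (1 − 0.0275) = 0.3905 / 0.9725 ≈ 0.4015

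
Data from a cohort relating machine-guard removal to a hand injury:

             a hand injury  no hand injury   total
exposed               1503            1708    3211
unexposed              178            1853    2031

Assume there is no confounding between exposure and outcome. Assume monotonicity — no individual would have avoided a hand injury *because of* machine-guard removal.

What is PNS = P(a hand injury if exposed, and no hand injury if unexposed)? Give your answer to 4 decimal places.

PNS ≈ 0.3804

p₁ = P(outcome | exposed) = 1503/3211 = 0.46808
p₀ = P(outcome | unexposed) = 178/2031 = 0.087642
Under exogeneity and monotonicity, PNS = p₁ − p₀.
PNS = 0.46808 − 0.087642 = 0.38044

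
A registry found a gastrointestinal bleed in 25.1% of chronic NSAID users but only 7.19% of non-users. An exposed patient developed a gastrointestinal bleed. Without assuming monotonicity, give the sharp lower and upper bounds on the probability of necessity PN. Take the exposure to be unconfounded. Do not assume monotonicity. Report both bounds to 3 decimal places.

0.714 ≤ PN ≤ 1.000

p₁ = 0.251, p₀ = 0.0719.
Under exogeneity alone the bounds on PN are max{0,(p₁−p₀)/p₁} ≤ PN ≤ min{1,(1−p₀)/p₁}.
  lower = (p₁ − p₀)/p₁ = 0.1791 / 0.251 ≈ 0.7135
  upper = min{1, (1 − p₀)/p₁} = 0.9281 / 0.251 ≈ 3.6976 → capped at 1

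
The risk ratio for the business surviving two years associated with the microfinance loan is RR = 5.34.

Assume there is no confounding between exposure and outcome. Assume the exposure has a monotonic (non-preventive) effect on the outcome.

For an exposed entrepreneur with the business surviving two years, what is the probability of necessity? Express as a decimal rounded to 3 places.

PN ≈ 0.813

Under exogeneity and monotonicity, PN = (RR − 1) / RR = 1 − 1/RR.
PN = (5.34 − 1) / 5.34 = 4.34 / 5.34 ≈ 0.8127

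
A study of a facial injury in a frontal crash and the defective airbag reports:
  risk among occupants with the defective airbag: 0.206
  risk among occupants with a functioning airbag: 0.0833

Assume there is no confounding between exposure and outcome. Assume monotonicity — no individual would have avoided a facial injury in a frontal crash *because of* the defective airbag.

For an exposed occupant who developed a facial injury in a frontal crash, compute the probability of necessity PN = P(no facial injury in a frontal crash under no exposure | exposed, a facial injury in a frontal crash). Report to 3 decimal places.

PN ≈ 0.596

Let p₁ = 0.206, p₀ = 0.0833.
Under exogeneity and monotonicity, PN = (p₁ − p₀) / p₁.
PN = (0.206 − 0.0833) / 0.206 = 0.1227 / 0.206 ≈ 0.5956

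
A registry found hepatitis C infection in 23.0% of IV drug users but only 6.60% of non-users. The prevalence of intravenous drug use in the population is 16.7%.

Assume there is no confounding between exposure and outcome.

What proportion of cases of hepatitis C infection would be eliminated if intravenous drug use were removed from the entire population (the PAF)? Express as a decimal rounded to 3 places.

p₁ = 0.23, p₀ = 0.066.
Overall risk P(Y=1) = π·p₁ + (1−π)·p₀ = 0.167×0.23 + 0.833×0.066 = 0.093388.
Under exogeneity, PAF = [P(Y=1) − p₀] / P(Y=1).
PAF = (0.093388 − 0.066) / 0.093388 ≈ 0.2933

PAF ≈ 0.293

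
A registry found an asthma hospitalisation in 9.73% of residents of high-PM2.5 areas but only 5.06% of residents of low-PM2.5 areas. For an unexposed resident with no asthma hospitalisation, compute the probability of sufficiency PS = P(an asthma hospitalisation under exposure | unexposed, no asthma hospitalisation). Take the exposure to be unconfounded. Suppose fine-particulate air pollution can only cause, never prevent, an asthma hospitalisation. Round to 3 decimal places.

p₁ = 0.0973, p₀ = 0.0506.
Under exogeneity and monotonicity, PS = (p₁ − p₀) / (1 − p₀).
PS = (0.0973 − 0.0506) / (1 − 0.0506) = 0.0467 / 0.9494 ≈ 0.0492

PS ≈ 0.049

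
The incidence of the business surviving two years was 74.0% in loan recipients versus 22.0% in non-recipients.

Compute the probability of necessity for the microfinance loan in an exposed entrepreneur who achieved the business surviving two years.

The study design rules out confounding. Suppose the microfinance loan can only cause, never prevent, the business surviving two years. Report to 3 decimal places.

PN ≈ 0.703

p₁ = 0.74, p₀ = 0.22.
Under exogeneity and monotonicity, PN = (p₁ − p₀) / p₁.
PN = (0.74 − 0.22) / 0.74 = 0.52 / 0.74 ≈ 0.7027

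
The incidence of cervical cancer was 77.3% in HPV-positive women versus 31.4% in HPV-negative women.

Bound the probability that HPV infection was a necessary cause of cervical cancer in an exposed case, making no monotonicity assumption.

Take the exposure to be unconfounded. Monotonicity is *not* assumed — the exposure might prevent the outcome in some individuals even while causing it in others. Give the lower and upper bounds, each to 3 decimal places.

p₁ = 0.773, p₀ = 0.314.
Under exogeneity alone the bounds on PN are max{0,(p₁−p₀)/p₁} ≤ PN ≤ min{1,(1−p₀)/p₁}.
  lower = (p₁ − p₀)/p₁ = 0.459 / 0.773 ≈ 0.5938
  upper = min{1, (1 − p₀)/p₁} = 0.686 / 0.773 ≈ 0.8875

0.594 ≤ PN ≤ 0.887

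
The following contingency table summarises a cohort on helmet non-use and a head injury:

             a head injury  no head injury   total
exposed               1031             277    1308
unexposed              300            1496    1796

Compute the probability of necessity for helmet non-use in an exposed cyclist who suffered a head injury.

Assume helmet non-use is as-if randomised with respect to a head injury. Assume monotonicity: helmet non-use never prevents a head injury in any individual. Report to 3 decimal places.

p₁ = P(outcome | exposed) = 1031/1308 = 0.78823
p₀ = P(outcome | unexposed) = 300/1796 = 0.16704
Under exogeneity and monotonicity, PN = (p₁ − p₀)/p₁.
PN = (0.78823 − 0.16704) / 0.78823 ≈ 0.7881

PN ≈ 0.788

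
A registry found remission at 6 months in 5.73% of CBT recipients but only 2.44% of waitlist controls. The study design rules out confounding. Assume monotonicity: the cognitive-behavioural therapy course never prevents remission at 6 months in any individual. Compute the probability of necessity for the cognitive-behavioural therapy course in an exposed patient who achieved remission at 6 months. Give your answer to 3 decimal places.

PN ≈ 0.574

p₁ = 0.0573, p₀ = 0.0244.
Under exogeneity and monotonicity, PN = (p₁ − p₀) / p₁.
PN = (0.0573 − 0.0244) / 0.0573 = 0.0329 / 0.0573 ≈ 0.5742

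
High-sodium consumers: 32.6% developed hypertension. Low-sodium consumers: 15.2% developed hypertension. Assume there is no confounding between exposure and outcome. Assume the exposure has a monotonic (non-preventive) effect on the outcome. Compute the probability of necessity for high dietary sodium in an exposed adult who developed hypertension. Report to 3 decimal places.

p₁ = 0.326, p₀ = 0.152.
Under exogeneity and monotonicity, PN = (p₁ − p₀) / p₁.
PN = (0.326 − 0.152) / 0.326 = 0.174 / 0.326 ≈ 0.5337

PN ≈ 0.534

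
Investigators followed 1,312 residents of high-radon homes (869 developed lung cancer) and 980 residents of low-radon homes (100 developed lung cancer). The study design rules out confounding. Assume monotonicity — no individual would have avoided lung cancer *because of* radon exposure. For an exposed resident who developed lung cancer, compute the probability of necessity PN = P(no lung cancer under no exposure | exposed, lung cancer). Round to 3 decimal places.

PN ≈ 0.846

p₁ = P(outcome | exposed) = 869/1312 = 0.66235
p₀ = P(outcome | unexposed) = 100/980 = 0.10204
Under exogeneity and monotonicity, PN = (p₁ − p₀) / p₁.
PN = (0.66235 − 0.10204) / 0.66235 = 0.56031 / 0.66235 ≈ 0.8459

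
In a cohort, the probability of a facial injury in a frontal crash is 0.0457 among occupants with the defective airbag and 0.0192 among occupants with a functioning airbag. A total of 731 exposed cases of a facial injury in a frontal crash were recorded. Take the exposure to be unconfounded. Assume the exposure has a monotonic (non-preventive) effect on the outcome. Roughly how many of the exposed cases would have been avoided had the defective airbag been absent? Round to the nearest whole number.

Let p₁ = 0.0457, p₀ = 0.0192.
PN = (p₁ − p₀)/p₁ = (0.0457 − 0.0192) / 0.0457 ≈ 0.57987.
Attributable cases ≈ PN × (exposed cases) = 0.57987 × 731 ≈ 423.88.

about 424 cases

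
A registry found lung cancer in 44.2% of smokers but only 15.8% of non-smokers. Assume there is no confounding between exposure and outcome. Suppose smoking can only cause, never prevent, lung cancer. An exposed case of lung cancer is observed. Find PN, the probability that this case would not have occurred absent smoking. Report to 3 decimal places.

PN ≈ 0.643

p₁ = 0.442, p₀ = 0.158.
Under exogeneity and monotonicity, PN = (p₁ − p₀) / p₁.
PN = (0.442 − 0.158) / 0.442 = 0.284 / 0.442 ≈ 0.6425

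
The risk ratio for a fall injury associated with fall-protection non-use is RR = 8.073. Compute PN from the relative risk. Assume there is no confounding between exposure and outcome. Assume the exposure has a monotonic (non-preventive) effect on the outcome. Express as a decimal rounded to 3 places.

PN ≈ 0.876

Under exogeneity and monotonicity, PN = (RR − 1) / RR = 1 − 1/RR.
PN = (8.073 − 1) / 8.073 = 7.073 / 8.073 ≈ 0.8761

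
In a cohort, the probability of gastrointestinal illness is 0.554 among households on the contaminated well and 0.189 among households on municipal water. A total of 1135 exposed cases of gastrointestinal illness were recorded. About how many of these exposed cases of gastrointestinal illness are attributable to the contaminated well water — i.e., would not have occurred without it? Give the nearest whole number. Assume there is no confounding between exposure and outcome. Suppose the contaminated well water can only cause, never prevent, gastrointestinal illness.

about 748 cases

Let p₁ = 0.554, p₀ = 0.189.
PN = (p₁ − p₀)/p₁ = (0.554 − 0.189) / 0.554 ≈ 0.65884.
Attributable cases ≈ PN × (exposed cases) = 0.65884 × 1135 ≈ 747.79.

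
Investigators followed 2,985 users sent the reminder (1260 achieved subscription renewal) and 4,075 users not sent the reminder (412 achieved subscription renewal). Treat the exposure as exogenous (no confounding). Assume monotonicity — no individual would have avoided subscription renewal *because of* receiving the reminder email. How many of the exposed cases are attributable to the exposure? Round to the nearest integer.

about 958 cases

p₁ = P(outcome | exposed) = 1260/2985 = 0.42211
p₀ = P(outcome | unexposed) = 412/4075 = 0.1011
PN = (p₁ − p₀)/p₁ = (0.42211 − 0.1011) / 0.42211 ≈ 0.76048.
Attributable cases ≈ PN × (exposed cases) = 0.76048 × 1260 ≈ 958.20.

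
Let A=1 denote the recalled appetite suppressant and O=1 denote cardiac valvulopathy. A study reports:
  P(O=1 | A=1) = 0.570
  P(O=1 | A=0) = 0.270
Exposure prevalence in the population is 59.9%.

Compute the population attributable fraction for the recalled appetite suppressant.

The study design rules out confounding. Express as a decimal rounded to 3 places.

Let p₁ = 0.57, p₀ = 0.27.
Overall risk P(Y=1) = π·p₁ + (1−π)·p₀ = 0.599×0.57 + 0.401×0.27 = 0.4497.
Under exogeneity, PAF = [P(Y=1) − p₀] / P(Y=1).
PAF = (0.4497 − 0.27) / 0.4497 ≈ 0.3996

PAF ≈ 0.400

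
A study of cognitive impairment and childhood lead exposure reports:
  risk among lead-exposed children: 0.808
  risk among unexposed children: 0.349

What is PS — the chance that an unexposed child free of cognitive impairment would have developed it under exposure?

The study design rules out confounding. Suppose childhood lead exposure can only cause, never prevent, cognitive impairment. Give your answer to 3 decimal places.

PS ≈ 0.705

Let p₁ = 0.808, p₀ = 0.349.
Under exogeneity and monotonicity, PS = (p₁ − p₀) / (1 − p₀).
PS = (0.808 − 0.349) / (1 − 0.349) = 0.459 / 0.651 ≈ 0.7051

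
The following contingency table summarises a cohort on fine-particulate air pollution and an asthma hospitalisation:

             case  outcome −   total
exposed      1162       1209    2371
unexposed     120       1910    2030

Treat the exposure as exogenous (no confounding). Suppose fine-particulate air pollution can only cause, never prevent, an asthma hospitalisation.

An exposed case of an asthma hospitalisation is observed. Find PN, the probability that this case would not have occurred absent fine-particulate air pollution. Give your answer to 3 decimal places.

p₁ = P(outcome | exposed) = 1162/2371 = 0.49009
p₀ = P(outcome | unexposed) = 120/2030 = 0.059113
Under exogeneity and monotonicity, PN = (p₁ − p₀) / p₁.
PN = (0.49009 − 0.059113) / 0.49009 = 0.43098 / 0.49009 ≈ 0.8794

PN ≈ 0.879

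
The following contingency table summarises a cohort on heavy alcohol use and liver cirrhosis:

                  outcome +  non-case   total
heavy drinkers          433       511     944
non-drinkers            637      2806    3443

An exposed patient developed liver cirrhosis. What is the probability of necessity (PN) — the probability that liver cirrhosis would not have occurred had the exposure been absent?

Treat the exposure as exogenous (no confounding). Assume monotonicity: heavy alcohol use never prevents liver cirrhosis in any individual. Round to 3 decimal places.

PN ≈ 0.597

p₁ = P(outcome | exposed) = 433/944 = 0.45869
p₀ = P(outcome | unexposed) = 637/3443 = 0.18501
Under exogeneity and monotonicity, PN = (p₁ − p₀) / p₁.
PN = (0.45869 − 0.18501) / 0.45869 = 0.27367 / 0.45869 ≈ 0.5966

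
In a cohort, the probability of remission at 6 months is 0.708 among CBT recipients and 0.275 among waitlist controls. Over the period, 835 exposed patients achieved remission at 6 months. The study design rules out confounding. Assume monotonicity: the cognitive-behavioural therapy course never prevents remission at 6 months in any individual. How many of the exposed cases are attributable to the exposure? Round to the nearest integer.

about 511 cases

Let p₁ = 0.708, p₀ = 0.275.
PN = (p₁ − p₀)/p₁ = (0.708 − 0.275) / 0.708 ≈ 0.61158.
Attributable cases ≈ PN × (exposed cases) = 0.61158 × 835 ≈ 510.67.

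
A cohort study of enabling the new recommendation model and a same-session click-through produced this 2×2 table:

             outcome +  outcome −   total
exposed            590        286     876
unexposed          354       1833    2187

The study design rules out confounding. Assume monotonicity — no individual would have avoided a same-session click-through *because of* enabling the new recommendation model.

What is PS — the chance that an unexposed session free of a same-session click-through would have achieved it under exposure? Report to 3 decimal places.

p₁ = P(outcome | exposed) = 590/876 = 0.67352
p₀ = P(outcome | unexposed) = 354/2187 = 0.16187
Under exogeneity and monotonicity, PS = (p₁ − p₀)/(1 − p₀).
PS = (0.67352 − 0.16187) / 0.83813 ≈ 0.6105

PS ≈ 0.610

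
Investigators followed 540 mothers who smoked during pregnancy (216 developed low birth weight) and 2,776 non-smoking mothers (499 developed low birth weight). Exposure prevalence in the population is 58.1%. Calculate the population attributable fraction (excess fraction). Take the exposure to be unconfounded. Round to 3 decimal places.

p₁ = P(outcome | exposed) = 216/540 = 0.4
p₀ = P(outcome | unexposed) = 499/2776 = 0.17976
Overall risk P(Y=1) = π·p₁ + (1−π)·p₀ = 0.581×0.4 + 0.419×0.17976 = 0.30772.
Under exogeneity, PAF = [P(Y=1) − p₀] / P(Y=1).
PAF = (0.30772 − 0.17976) / 0.30772 ≈ 0.4158

PAF ≈ 0.416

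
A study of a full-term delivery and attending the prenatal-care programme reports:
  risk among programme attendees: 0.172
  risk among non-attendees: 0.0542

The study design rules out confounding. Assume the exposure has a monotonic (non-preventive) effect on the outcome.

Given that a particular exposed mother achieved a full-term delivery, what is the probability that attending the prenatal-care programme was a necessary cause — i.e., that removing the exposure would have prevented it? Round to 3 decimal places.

PN ≈ 0.685

Let p₁ = 0.172, p₀ = 0.0542.
Under exogeneity and monotonicity, PN = (p₁ − p₀) / p₁.
PN = (0.172 − 0.0542) / 0.172 = 0.1178 / 0.172 ≈ 0.6849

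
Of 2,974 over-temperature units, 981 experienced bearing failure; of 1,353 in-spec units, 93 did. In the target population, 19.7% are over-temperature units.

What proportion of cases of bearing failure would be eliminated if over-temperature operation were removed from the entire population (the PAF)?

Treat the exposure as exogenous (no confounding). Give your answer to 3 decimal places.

p₁ = P(outcome | exposed) = 981/2974 = 0.32986
p₀ = P(outcome | unexposed) = 93/1353 = 0.068736
Overall risk P(Y=1) = π·p₁ + (1−π)·p₀ = 0.197×0.32986 + 0.803×0.068736 = 0.12018.
Under exogeneity, PAF = [P(Y=1) − p₀] / P(Y=1).
PAF = (0.12018 − 0.068736) / 0.12018 ≈ 0.4280

PAF ≈ 0.428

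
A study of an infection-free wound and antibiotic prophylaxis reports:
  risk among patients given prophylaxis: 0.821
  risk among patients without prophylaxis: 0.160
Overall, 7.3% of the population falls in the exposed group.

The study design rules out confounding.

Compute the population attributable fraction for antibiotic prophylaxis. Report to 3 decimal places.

Let p₁ = 0.821, p₀ = 0.16.
Overall risk P(Y=1) = π·p₁ + (1−π)·p₀ = 0.073×0.821 + 0.927×0.16 = 0.20825.
Under exogeneity, PAF = [P(Y=1) − p₀] / P(Y=1).
PAF = (0.20825 − 0.16) / 0.20825 ≈ 0.2317

PAF ≈ 0.232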